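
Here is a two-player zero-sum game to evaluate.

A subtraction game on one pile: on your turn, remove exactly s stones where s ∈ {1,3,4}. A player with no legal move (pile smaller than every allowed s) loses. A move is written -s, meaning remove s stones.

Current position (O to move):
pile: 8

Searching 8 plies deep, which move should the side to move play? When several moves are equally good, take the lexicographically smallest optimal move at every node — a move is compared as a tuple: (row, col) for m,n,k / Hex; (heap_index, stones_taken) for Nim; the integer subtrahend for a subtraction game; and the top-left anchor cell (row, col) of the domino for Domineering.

p1 O@[8]: -1[7]+1* -3[5]-1 -4[4]-1
p2 X@[7]: -1[6]-1* -3[4]-1 -4[3]-1
p3 O@[6]: -1[5]-1 -3[3]-1 -4[2]+1*
p4 X@[2]: -1[1]-1*
p5 O@[1]: -1[0]+1*
p6 X@[0] terminal -1; root [8] d8

O's best at [8]: -1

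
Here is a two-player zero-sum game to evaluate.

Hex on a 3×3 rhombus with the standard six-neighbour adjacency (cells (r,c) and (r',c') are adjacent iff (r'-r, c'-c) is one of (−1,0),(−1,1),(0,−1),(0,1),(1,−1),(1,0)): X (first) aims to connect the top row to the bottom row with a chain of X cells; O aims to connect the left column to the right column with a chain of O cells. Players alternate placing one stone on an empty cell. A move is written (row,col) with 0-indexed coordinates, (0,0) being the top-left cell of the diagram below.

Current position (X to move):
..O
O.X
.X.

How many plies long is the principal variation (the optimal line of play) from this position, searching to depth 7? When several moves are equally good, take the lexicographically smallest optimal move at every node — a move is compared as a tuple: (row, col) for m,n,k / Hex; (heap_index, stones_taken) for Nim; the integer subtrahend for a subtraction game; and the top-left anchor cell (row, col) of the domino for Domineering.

PV length from [..O/O.X/.X.]: 2 plies

ply 1, X at ..O/O.X/.X. | (0,0)=-1→X.O/O.X/.X.*; (0,1)=-1→.XO/O.X/.X.; (1,1)=-1→..O/OXX/.X.; (2,0)=-1→..O/O.X/XX.; (2,2)=-1→..O/O.X/.XX
ply 2, O at X.O/O.X/.X. | (0,1)=+1→XOO/O.X/.X.*; (1,1)=+1→X.O/OOX/.X.; (2,0)=+1→X.O/O.X/OX.; (2,2)=+1→X.O/O.X/.XO
ply 3: XOO/O.X/.X. is terminal -1 (X); from ..O/O.X/.X. depth 7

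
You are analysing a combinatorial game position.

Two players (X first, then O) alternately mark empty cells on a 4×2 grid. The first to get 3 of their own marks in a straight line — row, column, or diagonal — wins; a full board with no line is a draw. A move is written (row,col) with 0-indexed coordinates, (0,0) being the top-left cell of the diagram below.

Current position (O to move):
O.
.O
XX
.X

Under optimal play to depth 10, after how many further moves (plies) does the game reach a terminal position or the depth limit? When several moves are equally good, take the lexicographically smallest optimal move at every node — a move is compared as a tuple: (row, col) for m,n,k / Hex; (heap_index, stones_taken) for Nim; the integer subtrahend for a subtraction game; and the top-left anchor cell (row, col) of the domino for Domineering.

p1 O@[O./.O/XX/.X]: (0,1)[OO/.O/XX/.X]+0* (1,0)[O./OO/XX/.X]+0 (3,0)[O./.O/XX/OX]+0
p2 X@[OO/.O/XX/.X]: (1,0)[OO/XO/XX/.X]+0* (3,0)[OO/.O/XX/XX]+0
p3 O@[OO/XO/XX/.X]: (3,0)[OO/XO/XX/OX]+0*
p4 X@[OO/XO/XX/OX] terminal +0; root [O./.O/XX/.X] d10

PV length from [O./.O/XX/.X]: 3 plies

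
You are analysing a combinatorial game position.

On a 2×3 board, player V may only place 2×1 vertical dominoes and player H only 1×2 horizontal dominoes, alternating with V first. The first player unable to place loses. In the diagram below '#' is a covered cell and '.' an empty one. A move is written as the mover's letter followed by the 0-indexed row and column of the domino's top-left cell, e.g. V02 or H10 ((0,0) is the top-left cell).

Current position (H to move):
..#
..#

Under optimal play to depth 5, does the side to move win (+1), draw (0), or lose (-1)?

ply 1, H at ..#/..# | H00=+1→###/..#*; H10=+1→..#/###
ply 2: ###/..# is terminal -1 (V); from ..#/..# depth 5

value(..#/..#, H) = +1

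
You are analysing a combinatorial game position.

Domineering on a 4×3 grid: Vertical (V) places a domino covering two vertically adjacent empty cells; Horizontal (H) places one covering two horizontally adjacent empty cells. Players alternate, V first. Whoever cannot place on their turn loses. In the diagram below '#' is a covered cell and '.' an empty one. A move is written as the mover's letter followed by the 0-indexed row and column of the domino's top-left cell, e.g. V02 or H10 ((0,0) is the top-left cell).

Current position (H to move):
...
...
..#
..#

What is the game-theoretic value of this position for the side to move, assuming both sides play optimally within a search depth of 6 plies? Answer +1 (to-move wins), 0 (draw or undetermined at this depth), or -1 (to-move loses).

ply 1, H at .../.../..#/..# | H00=-1→##./.../..#/..#*; H01=-1→.##/.../..#/..#; H10=-1→.../##./..#/..#; H11=-1→.../.##/..#/..#; H20=-1→.../.../###/..#; H30=-1→.../.../..#/###
ply 2, V at ##./.../..#/..# | V02=-1→###/..#/..#/..#; V10=+1→##./#../#.#/..#*; V11=+1→##./.#./.##/..#; V20=+1→##./.../#.#/#.#; V21=+1→##./.../.##/.##
ply 3, H at ##./#../#.#/..# | H11=-1→##./###/#.#/..#*; H30=-1→##./#../#.#/###
ply 4, V at ##./###/#.#/..# | V21=+1→##./###/###/.##*
ply 5: ##./###/###/.## is terminal -1 (H); from .../.../..#/..# depth 6

value(.../.../..#/..#, H) = -1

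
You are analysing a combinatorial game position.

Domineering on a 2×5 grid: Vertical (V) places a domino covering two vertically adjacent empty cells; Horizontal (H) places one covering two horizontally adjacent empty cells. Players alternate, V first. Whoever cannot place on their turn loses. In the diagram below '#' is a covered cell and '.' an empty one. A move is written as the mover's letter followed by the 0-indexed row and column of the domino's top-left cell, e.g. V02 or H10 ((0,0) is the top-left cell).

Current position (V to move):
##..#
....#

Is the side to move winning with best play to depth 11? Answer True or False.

p1 V@[##..#/....#]: V02[###.#/..#.#]+1* V03[##.##/...##]-1
p2 H@[###.#/..#.#]: H10[###.#/###.#]-1*
p3 V@[###.#/###.#]: V03[#####/#####]+1*
p4 H@[#####/#####] terminal -1; root [##..#/....#] d11

V winning at [##..#/....#]: True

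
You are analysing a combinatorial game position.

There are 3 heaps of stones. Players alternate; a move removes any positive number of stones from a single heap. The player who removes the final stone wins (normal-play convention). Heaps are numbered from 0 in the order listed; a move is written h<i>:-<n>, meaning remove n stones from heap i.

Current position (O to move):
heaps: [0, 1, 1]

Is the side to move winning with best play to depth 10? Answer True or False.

p1 O@[(0,1,1)]: h1:-1[(0,0,1)]-1* h2:-1[(0,1,0)]-1
p2 X@[(0,0,1)]: h2:-1[(0,0,0)]+1*
p3 O@[(0,0,0)] terminal -1; root [(0,1,1)] d10

O winning at [(0,1,1)]: False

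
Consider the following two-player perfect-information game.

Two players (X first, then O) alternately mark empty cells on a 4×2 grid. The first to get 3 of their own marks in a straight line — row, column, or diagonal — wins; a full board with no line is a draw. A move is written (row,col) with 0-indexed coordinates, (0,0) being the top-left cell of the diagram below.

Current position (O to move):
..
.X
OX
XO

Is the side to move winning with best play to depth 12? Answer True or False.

O winning at [../.X/OX/XO]: False

p1 O@[../.X/OX/XO]: (0,0)[O./.X/OX/XO]-1 (0,1)[.O/.X/OX/XO]+0* (1,0)[../OX/OX/XO]-1
p2 X@[.O/.X/OX/XO]: (0,0)[XO/.X/OX/XO]+0* (1,0)[.O/XX/OX/XO]+0
p3 O@[XO/.X/OX/XO]: (1,0)[XO/OX/OX/XO]+0*
p4 X@[XO/OX/OX/XO] terminal +0; root [../.X/OX/XO] d12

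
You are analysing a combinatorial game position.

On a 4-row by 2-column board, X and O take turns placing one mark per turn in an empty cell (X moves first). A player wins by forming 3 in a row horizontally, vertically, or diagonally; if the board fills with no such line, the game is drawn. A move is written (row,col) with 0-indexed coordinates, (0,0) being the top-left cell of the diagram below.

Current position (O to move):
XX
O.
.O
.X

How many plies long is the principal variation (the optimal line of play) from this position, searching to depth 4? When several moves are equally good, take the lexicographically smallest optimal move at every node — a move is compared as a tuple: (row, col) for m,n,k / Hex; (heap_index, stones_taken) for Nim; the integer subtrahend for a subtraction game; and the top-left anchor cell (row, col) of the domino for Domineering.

PV length from [XX/O./.O/.X]: 3 plies

p1 O@[XX/O./.O/.X]: (1,1)[XX/OO/.O/.X]+0* (2,0)[XX/O./OO/.X]+0 (3,0)[XX/O./.O/OX]+0
p2 X@[XX/OO/.O/.X]: (2,0)[XX/OO/XO/.X]+0* (3,0)[XX/OO/.O/XX]+0
p3 O@[XX/OO/XO/.X]: (3,0)[XX/OO/XO/OX]+0*
p4 X@[XX/OO/XO/OX] terminal +0; root [XX/O./.O/.X] d4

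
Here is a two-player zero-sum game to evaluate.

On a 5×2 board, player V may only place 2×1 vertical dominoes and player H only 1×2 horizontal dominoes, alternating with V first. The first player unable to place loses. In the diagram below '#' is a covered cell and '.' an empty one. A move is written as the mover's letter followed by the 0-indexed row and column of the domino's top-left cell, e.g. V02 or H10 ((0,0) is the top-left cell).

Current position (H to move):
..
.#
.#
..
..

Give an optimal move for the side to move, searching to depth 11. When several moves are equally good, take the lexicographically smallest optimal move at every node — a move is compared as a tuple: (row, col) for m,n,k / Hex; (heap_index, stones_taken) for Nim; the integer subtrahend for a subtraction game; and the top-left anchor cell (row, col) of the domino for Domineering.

[../.#/.#/../..] H move#1: H00:-1/##/.#/.#/../.., H30:+1/../.#/.#/##/..*, H40:+1/../.#/.#/../##
[../.#/.#/##/..] V move#2: V00:-1/#./##/.#/##/..*, V10:-1/../##/##/##/..
[#./##/.#/##/..] H move#3: H40:+1/#./##/.#/##/##*
[#./##/.#/##/##] end (terminal -1, V#4); searched ../.#/.#/../.. to 11

H's best at [../.#/.#/../..]: H30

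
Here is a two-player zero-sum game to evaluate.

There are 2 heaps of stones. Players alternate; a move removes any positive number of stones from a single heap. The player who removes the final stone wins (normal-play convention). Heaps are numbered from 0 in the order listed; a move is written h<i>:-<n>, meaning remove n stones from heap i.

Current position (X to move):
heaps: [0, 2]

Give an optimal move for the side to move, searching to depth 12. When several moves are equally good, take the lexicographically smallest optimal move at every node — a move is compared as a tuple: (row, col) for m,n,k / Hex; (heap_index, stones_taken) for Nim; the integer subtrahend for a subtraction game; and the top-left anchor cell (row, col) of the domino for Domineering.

X's best at [(0,2)]: h1:-2

[(0,2)] X move#1: h1:-1:-1/(0,1), h1:-2:+1/(0,0)*
[(0,0)] end (terminal -1, O#2); searched (0,2) to 12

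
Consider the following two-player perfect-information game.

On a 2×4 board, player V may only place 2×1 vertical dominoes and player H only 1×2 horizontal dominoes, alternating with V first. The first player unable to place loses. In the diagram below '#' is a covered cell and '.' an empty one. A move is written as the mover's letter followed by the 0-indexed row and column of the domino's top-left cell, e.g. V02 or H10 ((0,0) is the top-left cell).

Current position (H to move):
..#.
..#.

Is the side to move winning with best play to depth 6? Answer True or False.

[..#./..#.] H move#1: H00:+1/###./..#.*, H10:+1/..#./###.
[###./..#.] V move#2: V03:-1/####/..##*
[####/..##] H move#3: H10:+1/####/####*
[####/####] end (terminal -1, V#4); searched ..#./..#. to 6

H winning at [..#./..#.]: True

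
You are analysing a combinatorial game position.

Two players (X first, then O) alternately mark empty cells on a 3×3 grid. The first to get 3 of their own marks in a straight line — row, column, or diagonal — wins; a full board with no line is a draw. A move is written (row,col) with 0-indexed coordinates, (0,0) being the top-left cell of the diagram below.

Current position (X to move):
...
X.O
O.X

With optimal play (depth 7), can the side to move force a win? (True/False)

ply 1, X at .../X.O/O.X | (0,0)=+0→X../X.O/O.X*; (0,1)=+0→.X./X.O/O.X; (0,2)=+0→..X/X.O/O.X; (1,1)=+0→.../XXO/O.X; (2,1)=+0→.../X.O/OXX
ply 2, O at X../X.O/O.X | (0,1)=-1→XO./X.O/O.X; (0,2)=-1→X.O/X.O/O.X; (1,1)=+0→X../XOO/O.X*; (2,1)=-1→X../X.O/OOX
ply 3, X at X../XOO/O.X | (0,1)=-1→XX./XOO/O.X; (0,2)=+0→X.X/XOO/O.X*; (2,1)=-1→X../XOO/OXX
ply 4, O at X.X/XOO/O.X | (0,1)=+0→XOX/XOO/O.X*; (2,1)=-1→X.X/XOO/OOX
ply 5, X at XOX/XOO/O.X | (2,1)=+0→XOX/XOO/OXX*
ply 6: XOX/XOO/OXX is terminal +0 (O); from .../X.O/O.X depth 7

X winning at [.../X.O/O.X]: False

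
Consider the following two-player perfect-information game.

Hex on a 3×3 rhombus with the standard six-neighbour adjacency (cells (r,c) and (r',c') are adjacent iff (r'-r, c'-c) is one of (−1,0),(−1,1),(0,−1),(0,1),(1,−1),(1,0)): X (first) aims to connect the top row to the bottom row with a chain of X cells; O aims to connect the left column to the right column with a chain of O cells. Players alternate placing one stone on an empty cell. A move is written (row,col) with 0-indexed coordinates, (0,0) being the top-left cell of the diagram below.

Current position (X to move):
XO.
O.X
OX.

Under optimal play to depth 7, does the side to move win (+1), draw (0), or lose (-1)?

p1 X@[XO./O.X/OX.]: (0,2)[XOX/O.X/OX.]+1* (1,1)[XO./OXX/OX.]-1 (2,2)[XO./O.X/OXX]-1
p2 O@[XOX/O.X/OX.] terminal -1; root [XO./O.X/OX.] d7

value(XO./O.X/OX., X) = +1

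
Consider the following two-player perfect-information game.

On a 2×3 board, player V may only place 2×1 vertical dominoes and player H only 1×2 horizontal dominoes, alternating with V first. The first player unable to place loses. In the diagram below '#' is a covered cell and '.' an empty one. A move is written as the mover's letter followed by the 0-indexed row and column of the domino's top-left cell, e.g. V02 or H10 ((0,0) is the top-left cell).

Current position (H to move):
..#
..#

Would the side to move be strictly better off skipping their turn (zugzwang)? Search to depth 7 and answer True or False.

p1 H@[..#/..#]: H00[###/..#]+1* H10[..#/###]+1
p2 V@[###/..#] terminal -1; root [..#/..#] d7
pass branch (V moves first from the same position):
  | p1 V@[..#/..#]: V00[#.#/#.#]+1* V01[.##/.##]+1
  | p2 H@[#.#/#.#] terminal -1; root [..#/..#] d7
H moving scores +1; H passing scores -1

zugzwang(..#/..#, H) = False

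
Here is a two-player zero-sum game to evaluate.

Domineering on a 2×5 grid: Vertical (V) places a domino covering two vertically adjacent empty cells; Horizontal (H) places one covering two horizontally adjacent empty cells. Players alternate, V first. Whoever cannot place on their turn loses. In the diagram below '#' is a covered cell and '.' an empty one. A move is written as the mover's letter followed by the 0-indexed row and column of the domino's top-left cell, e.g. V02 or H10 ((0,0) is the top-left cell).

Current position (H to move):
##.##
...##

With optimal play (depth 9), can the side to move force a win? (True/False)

p1 H@[##.##/...##]: H10[##.##/##.##]-1 H11[##.##/.####]+1*
p2 V@[##.##/.####] terminal -1; root [##.##/...##] d9

H winning at [##.##/...##]: True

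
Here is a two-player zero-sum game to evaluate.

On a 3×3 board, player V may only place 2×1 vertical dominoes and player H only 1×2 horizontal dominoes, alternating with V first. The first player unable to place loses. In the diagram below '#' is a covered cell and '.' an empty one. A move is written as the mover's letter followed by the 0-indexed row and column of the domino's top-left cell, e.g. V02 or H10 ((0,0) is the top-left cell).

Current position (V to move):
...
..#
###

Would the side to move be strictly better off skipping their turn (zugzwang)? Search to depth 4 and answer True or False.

[.../..#/###] V move#1: V00:-1/#../#.#/###, V01:+1/.#./.##/###*
[.#./.##/###] end (terminal -1, H#2); searched .../..#/### to 4
if V skipped the turn, H would face:
~ [.../..#/###] H move#1: H00:+1/##./..#/###*, H01:-1/.##/..#/###, H10:+1/.../###/###
~ [##./..#/###] end (terminal -1, V#2); searched .../..#/### to 4
compare (V): move=+1 vs pass=-1

zugzwang(.../..#/###, V) = False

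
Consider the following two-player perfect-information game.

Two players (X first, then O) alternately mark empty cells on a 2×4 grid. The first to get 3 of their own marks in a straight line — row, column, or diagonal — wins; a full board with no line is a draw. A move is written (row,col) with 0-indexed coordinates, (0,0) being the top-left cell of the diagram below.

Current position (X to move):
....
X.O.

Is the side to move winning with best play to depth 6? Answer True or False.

p1 X@[..../X.O.]: (0,0)[X.../X.O.]+0* (0,1)[.X../X.O.]+0 (0,2)[..X./X.O.]+0 (0,3)[...X/X.O.]+0 (1,1)[..../XXO.]+0 (1,3)[..../X.OX]+0
p2 O@[X.../X.O.]: (0,1)[XO../X.O.]+0* (0,2)[X.O./X.O.]+0 (0,3)[X..O/X.O.]+0 (1,1)[X.../XOO.]+0 (1,3)[X.../X.OO]+0
p3 X@[XO../X.O.]: (0,2)[XOX./X.O.]+0* (0,3)[XO.X/X.O.]+0 (1,1)[XO../XXO.]+0 (1,3)[XO../X.OX]+0
p4 O@[XOX./X.O.]: (0,3)[XOXO/X.O.]+0* (1,1)[XOX./XOO.]+0 (1,3)[XOX./X.OO]+0
p5 X@[XOXO/X.O.]: (1,1)[XOXO/XXO.]+0* (1,3)[XOXO/X.OX]+0
p6 O@[XOXO/XXO.]: (1,3)[XOXO/XXOO]+0*
p7 X@[XOXO/XXOO] terminal +0; root [..../X.O.] d6

X winning at [..../X.O.]: False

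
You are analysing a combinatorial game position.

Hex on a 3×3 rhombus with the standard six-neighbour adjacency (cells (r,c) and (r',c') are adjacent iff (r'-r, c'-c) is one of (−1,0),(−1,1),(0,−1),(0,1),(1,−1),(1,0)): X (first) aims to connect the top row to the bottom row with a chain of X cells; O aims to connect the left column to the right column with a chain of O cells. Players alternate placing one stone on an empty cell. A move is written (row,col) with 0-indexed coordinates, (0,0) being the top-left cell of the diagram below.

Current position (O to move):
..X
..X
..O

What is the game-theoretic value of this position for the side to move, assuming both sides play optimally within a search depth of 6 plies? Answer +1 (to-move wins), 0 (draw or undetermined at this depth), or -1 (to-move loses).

value(..X/..X/..O, O) = -1

[..X/..X/..O] O move#1: (0,0):-1/O.X/..X/..O*, (0,1):-1/.OX/..X/..O, (1,0):-1/..X/O.X/..O, (1,1):-1/..X/.OX/..O, (2,0):-1/..X/..X/O.O, (2,1):-1/..X/..X/.OO
[O.X/..X/..O] X move#2: (0,1):+1/OXX/..X/..O*, (1,0):+1/O.X/X.X/..O, (1,1):+1/O.X/.XX/..O, (2,0):+1/O.X/..X/X.O, (2,1):+1/O.X/..X/.XO
[OXX/..X/..O] O move#3: (1,0):-1/OXX/O.X/..O*, (1,1):-1/OXX/.OX/..O, (2,0):-1/OXX/..X/O.O, (2,1):-1/OXX/..X/.OO
[OXX/O.X/..O] X move#4: (1,1):+1/OXX/OXX/..O*, (2,0):+1/OXX/O.X/X.O, (2,1):+1/OXX/O.X/.XO
[OXX/OXX/..O] O move#5: (2,0):-1/OXX/OXX/O.O*, (2,1):-1/OXX/OXX/.OO
[OXX/OXX/O.O] X move#6: (2,1):+1/OXX/OXX/OXO*
[OXX/OXX/OXO] end (terminal -1, O#7); searched ..X/..X/..O to 6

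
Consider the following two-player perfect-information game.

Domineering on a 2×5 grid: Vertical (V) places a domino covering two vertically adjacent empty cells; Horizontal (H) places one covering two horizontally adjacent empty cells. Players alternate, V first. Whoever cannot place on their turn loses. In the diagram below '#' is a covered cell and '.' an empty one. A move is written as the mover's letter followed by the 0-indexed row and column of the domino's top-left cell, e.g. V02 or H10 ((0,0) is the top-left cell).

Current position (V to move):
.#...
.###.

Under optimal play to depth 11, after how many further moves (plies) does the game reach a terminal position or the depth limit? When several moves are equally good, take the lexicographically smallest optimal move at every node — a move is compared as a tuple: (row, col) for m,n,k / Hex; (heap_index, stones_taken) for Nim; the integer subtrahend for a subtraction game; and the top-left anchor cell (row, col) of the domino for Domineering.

PV length from [.#.../.###.]: 3 plies

[.#.../.###.] V move#1: V00:-1/##.../####., V04:+1/.#..#/.####*
[.#..#/.####] H move#2: H02:-1/.####/.####*
[.####/.####] V move#3: V00:+1/#####/#####*
[#####/#####] end (terminal -1, H#4); searched .#.../.###. to 11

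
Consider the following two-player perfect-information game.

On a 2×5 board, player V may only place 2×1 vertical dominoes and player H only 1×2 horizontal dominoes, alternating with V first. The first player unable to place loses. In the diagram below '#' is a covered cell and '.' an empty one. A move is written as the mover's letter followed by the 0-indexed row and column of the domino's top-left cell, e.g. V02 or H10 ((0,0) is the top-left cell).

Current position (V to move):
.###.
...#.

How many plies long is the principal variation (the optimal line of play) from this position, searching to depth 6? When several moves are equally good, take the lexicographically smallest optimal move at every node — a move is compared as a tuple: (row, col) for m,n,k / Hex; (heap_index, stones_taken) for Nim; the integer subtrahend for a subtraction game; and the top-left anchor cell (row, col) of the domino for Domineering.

PV length from [.###./...#.]: 3 plies

[.###./...#.] V move#1: V00:+1/####./#..#.*, V04:-1/.####/...##
[####./#..#.] H move#2: H11:-1/####./####.*
[####./####.] V move#3: V04:+1/#####/#####*
[#####/#####] end (terminal -1, H#4); searched .###./...#. to 6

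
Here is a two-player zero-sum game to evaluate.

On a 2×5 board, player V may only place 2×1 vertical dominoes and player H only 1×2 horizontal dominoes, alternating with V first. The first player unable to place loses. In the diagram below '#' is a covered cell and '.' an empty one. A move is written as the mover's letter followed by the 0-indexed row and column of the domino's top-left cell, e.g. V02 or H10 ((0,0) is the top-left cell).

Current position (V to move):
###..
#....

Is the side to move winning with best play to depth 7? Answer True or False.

V winning at [###../#....]: True

p1 V@[###../#....]: V03[####./#..#.]+1* V04[###.#/#...#]-1
p2 H@[####./#..#.]: H11[####./####.]-1*
p3 V@[####./####.]: V04[#####/#####]+1*
p4 H@[#####/#####] terminal -1; root [###../#....] d7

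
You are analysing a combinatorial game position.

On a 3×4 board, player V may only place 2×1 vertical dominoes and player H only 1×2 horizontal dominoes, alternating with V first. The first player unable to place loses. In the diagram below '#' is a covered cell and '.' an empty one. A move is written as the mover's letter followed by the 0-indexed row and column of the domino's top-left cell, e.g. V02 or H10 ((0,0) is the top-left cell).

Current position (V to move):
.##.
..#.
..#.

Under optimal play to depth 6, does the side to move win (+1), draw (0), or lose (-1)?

value(.##./..#./..#., V) = +1

[.##./..#./..#.] V move#1: V00:+1/###./#.#./..#.*, V03:-1/.###/..##/..#., V10:+1/.##./#.#./#.#., V11:+1/.##./.##./.##., V13:-1/.##./..##/..##
[###./#.#./..#.] H move#2: H20:-1/###./#.#./###.*
[###./#.#./###.] V move#3: V03:+1/####/#.##/###.*, V13:+1/###./#.##/####
[####/#.##/###.] end (terminal -1, H#4); searched .##./..#./..#. to 6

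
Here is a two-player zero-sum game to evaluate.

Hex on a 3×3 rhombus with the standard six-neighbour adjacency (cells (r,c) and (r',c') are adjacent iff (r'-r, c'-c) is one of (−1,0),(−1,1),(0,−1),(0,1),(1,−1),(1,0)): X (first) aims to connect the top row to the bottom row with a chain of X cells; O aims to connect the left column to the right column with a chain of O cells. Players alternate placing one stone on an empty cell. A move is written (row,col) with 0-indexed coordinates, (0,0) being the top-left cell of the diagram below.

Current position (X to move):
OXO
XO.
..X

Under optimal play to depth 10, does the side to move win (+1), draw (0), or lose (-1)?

ply 1, X at OXO/XO./..X | (1,2)=-1→OXO/XOX/..X; (2,0)=+1→OXO/XO./X.X*; (2,1)=-1→OXO/XO./.XX
ply 2: OXO/XO./X.X is terminal -1 (O); from OXO/XO./..X depth 10

value(OXO/XO./..X, X) = +1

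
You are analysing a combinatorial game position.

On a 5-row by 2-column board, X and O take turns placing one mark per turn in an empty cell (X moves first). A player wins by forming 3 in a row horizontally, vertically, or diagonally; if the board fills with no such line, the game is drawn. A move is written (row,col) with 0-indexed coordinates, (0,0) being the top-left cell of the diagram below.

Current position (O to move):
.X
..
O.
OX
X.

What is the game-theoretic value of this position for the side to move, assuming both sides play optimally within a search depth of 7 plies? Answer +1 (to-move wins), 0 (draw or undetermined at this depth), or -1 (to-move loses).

[.X/../O./OX/X.] O move#1: (0,0):+0/OX/../O./OX/X., (1,0):+1/.X/O./O./OX/X.*, (1,1):+0/.X/.O/O./OX/X., (2,1):+0/.X/../OO/OX/X., (4,1):+0/.X/../O./OX/XO
[.X/O./O./OX/X.] end (terminal -1, X#2); searched .X/../O./OX/X. to 7

value(.X/../O./OX/X., O) = +1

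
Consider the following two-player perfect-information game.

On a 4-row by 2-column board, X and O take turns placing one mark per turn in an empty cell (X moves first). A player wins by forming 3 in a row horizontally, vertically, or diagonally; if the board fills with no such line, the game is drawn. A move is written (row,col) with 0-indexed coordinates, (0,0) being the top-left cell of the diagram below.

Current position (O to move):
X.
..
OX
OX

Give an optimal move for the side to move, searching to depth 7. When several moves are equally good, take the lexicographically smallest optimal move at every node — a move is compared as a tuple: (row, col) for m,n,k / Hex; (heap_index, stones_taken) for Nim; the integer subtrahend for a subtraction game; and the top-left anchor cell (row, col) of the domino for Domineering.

p1 O@[X./../OX/OX]: (0,1)[XO/../OX/OX]-1 (1,0)[X./O./OX/OX]+1* (1,1)[X./.O/OX/OX]+0
p2 X@[X./O./OX/OX] terminal -1; root [X./../OX/OX] d7

O's best at [X./../OX/OX]: (1,0)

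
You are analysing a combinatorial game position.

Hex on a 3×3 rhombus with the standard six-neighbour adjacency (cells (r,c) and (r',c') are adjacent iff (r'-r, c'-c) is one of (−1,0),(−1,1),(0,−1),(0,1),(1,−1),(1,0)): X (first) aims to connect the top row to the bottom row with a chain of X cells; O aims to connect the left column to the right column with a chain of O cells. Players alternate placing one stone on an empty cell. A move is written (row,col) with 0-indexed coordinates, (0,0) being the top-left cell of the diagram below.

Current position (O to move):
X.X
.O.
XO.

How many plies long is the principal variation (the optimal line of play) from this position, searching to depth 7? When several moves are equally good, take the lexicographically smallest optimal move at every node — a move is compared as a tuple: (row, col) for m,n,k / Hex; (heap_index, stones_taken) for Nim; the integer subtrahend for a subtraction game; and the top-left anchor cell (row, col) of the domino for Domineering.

[X.X/.O./XO.] O move#1: (0,1):-1/XOX/.O./XO., (1,0):+1/X.X/OO./XO.*, (1,2):-1/X.X/.OO/XO., (2,2):-1/X.X/.O./XOO
[X.X/OO./XO.] X move#2: (0,1):-1/XXX/OO./XO.*, (1,2):-1/X.X/OOX/XO., (2,2):-1/X.X/OO./XOX
[XXX/OO./XO.] O move#3: (1,2):+1/XXX/OOO/XO.*, (2,2):+1/XXX/OO./XOO
[XXX/OOO/XO.] end (terminal -1, X#4); searched X.X/.O./XO. to 7

PV length from [X.X/.O./XO.]: 3 plies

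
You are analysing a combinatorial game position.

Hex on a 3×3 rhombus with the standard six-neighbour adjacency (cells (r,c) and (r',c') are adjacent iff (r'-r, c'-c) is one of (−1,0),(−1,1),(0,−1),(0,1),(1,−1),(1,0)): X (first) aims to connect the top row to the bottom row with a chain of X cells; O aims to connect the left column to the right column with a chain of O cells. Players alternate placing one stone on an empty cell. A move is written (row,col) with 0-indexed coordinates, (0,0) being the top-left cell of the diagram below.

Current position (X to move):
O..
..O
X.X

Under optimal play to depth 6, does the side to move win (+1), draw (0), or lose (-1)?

value(O../..O/X.X, X) = +1

[O../..O/X.X] X move#1: (0,1):+1/OX./..O/X.X*, (0,2):-1/O.X/..O/X.X, (1,0):-1/O../X.O/X.X, (1,1):+1/O../.XO/X.X, (2,1):-1/O../..O/XXX
[OX./..O/X.X] O move#2: (0,2):-1/OXO/..O/X.X*, (1,0):-1/OX./O.O/X.X, (1,1):-1/OX./.OO/X.X, (2,1):-1/OX./..O/XOX
[OXO/..O/X.X] X move#3: (1,0):+1/OXO/X.O/X.X*, (1,1):+1/OXO/.XO/X.X, (2,1):+1/OXO/..O/XXX
[OXO/X.O/X.X] end (terminal -1, O#4); searched O../..O/X.X to 6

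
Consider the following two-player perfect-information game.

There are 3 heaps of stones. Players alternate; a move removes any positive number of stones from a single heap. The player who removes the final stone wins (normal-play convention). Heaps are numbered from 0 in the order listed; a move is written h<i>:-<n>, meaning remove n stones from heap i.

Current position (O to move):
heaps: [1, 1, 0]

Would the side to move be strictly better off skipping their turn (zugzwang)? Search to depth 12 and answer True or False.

[(1,1,0)] O move#1: h0:-1:-1/(0,1,0)*, h1:-1:-1/(1,0,0)
[(0,1,0)] X move#2: h1:-1:+1/(0,0,0)*
[(0,0,0)] end (terminal -1, O#3); searched (1,1,0) to 12
pass branch (X moves first from the same position):
  | [(1,1,0)] X move#1: h0:-1:-1/(0,1,0)*, h1:-1:-1/(1,0,0)
  | [(0,1,0)] O move#2: h1:-1:+1/(0,0,0)*
  | [(0,0,0)] end (terminal -1, X#3); searched (1,1,0) to 12
O moving scores -1; O passing scores +1

zugzwang((1,1,0), O) = True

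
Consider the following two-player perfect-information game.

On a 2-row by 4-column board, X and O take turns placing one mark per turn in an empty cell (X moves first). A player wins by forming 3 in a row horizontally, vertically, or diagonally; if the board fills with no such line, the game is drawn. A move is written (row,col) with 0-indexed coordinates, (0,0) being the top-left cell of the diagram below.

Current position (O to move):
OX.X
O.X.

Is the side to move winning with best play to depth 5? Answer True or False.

O winning at [OX.X/O.X.]: False

[OX.X/O.X.] O move#1: (0,2):+0/OXOX/O.X.*, (1,1):-1/OX.X/OOX., (1,3):-1/OX.X/O.XO
[OXOX/O.X.] X move#2: (1,1):+0/OXOX/OXX.*, (1,3):+0/OXOX/O.XX
[OXOX/OXX.] O move#3: (1,3):+0/OXOX/OXXO*
[OXOX/OXXO] end (terminal +0, X#4); searched OX.X/O.X. to 5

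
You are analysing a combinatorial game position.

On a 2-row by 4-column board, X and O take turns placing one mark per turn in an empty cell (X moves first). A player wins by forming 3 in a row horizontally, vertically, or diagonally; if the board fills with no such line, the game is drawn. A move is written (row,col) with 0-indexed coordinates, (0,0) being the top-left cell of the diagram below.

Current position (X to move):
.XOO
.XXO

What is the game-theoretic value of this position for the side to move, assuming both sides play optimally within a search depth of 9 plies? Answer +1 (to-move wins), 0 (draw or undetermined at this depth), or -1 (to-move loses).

value(.XOO/.XXO, X) = +1

ply 1, X at .XOO/.XXO | (0,0)=+0→XXOO/.XXO; (1,0)=+1→.XOO/XXXO*
ply 2: .XOO/XXXO is terminal -1 (O); from .XOO/.XXO depth 9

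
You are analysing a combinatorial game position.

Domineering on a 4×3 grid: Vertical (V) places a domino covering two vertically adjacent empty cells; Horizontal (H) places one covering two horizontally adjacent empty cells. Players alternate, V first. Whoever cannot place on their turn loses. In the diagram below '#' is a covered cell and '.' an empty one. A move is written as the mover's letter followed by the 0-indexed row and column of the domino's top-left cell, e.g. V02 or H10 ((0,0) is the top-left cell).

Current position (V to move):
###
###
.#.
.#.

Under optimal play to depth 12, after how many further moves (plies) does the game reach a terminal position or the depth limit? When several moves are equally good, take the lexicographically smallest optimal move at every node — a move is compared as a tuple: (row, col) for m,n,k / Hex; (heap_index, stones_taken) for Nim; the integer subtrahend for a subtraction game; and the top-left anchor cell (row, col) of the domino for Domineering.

p1 V@[###/###/.#./.#.]: V20[###/###/##./##.]+1* V22[###/###/.##/.##]+1
p2 H@[###/###/##./##.] terminal -1; root [###/###/.#./.#.] d12

PV length from [###/###/.#./.#.]: 1 ply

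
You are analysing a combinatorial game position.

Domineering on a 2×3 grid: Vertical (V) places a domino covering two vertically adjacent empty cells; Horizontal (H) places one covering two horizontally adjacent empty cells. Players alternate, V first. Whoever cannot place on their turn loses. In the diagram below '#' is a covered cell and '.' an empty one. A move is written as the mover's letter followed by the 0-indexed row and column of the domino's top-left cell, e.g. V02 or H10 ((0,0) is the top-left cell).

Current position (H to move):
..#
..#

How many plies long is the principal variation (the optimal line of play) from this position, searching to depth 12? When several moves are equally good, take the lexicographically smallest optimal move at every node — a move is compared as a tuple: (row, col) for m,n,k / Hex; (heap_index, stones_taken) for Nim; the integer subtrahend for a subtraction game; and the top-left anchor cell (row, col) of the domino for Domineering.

p1 H@[..#/..#]: H00[###/..#]+1* H10[..#/###]+1
p2 V@[###/..#] terminal -1; root [..#/..#] d12

PV length from [..#/..#]: 1 ply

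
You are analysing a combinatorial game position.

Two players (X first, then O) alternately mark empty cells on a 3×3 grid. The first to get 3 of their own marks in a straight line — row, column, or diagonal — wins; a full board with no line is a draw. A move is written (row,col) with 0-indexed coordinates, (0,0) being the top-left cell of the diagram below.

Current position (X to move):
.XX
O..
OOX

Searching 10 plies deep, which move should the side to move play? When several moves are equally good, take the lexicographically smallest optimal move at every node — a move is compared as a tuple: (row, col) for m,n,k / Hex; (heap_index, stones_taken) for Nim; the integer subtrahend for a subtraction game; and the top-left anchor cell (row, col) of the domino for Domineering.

X's best at [.XX/O../OOX]: (0,0)

[.XX/O../OOX] X move#1: (0,0):+1/XXX/O../OOX*, (1,1):-1/.XX/OX./OOX, (1,2):+1/.XX/O.X/OOX
[XXX/O../OOX] end (terminal -1, O#2); searched .XX/O../OOX to 10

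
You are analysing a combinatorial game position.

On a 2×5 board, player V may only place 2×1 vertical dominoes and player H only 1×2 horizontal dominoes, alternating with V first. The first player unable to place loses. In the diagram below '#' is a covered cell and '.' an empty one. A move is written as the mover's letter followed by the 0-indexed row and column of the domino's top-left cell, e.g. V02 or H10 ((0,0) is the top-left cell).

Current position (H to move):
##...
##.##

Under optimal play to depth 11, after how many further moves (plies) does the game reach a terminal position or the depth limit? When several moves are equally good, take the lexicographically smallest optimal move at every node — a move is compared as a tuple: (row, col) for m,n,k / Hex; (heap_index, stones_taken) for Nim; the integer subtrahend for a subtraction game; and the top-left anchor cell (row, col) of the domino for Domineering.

PV length from [##.../##.##]: 1 ply

p1 H@[##.../##.##]: H02[####./##.##]+1* H03[##.##/##.##]-1
p2 V@[####./##.##] terminal -1; root [##.../##.##] d11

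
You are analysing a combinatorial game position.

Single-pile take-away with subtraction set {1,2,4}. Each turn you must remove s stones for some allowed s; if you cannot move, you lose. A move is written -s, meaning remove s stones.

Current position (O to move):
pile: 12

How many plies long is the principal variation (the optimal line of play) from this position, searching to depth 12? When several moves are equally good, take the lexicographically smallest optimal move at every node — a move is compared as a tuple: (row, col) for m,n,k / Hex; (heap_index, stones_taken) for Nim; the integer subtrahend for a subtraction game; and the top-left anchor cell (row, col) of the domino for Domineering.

[12] O move#1: -1:-1/11*, -2:-1/10, -4:-1/8
[11] X move#2: -1:-1/10, -2:+1/9*, -4:-1/7
[9] O move#3: -1:-1/8*, -2:-1/7, -4:-1/5
[8] X move#4: -1:-1/7, -2:+1/6*, -4:-1/4
[6] O move#5: -1:-1/5*, -2:-1/4, -4:-1/2
[5] X move#6: -1:-1/4, -2:+1/3*, -4:-1/1
[3] O move#7: -1:-1/2*, -2:-1/1
[2] X move#8: -1:-1/1, -2:+1/0*
[0] end (terminal -1, O#9); searched 12 to 12

PV length from [12]: 8 plies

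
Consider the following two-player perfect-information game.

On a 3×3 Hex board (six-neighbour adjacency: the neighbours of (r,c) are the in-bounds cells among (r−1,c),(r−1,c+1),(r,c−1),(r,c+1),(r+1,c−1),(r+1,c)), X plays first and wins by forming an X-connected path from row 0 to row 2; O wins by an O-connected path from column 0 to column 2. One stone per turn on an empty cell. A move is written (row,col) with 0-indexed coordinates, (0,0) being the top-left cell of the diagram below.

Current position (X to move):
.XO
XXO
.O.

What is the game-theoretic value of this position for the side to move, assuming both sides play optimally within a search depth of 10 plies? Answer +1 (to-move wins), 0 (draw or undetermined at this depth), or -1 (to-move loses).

ply 1, X at .XO/XXO/.O. | (0,0)=-1→XXO/XXO/.O.; (2,0)=+1→.XO/XXO/XO.*; (2,2)=-1→.XO/XXO/.OX
ply 2: .XO/XXO/XO. is terminal -1 (O); from .XO/XXO/.O. depth 10

value(.XO/XXO/.O., X) = +1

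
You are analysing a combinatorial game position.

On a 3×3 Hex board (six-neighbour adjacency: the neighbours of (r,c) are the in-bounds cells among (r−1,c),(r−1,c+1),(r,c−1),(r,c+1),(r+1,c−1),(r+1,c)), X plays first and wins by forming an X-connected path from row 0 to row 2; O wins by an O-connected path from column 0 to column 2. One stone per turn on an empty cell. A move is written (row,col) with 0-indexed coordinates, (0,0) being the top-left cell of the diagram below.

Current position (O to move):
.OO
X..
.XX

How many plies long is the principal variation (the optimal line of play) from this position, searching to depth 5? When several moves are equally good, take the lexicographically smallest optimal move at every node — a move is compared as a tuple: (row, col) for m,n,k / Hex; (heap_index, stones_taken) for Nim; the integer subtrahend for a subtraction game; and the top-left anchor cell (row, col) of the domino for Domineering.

p1 O@[.OO/X../.XX]: (0,0)[OOO/X../.XX]+1* (1,1)[.OO/XO./.XX]+1 (1,2)[.OO/X.O/.XX]-1 (2,0)[.OO/X../OXX]+1
p2 X@[OOO/X../.XX] terminal -1; root [.OO/X../.XX] d5

PV length from [.OO/X../.XX]: 1 ply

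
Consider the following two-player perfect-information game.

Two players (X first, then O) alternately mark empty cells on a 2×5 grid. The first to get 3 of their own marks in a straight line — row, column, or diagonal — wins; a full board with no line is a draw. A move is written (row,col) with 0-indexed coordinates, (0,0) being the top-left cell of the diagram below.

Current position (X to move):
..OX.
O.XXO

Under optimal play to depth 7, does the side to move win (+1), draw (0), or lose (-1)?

value(..OX./O.XXO, X) = +1

p1 X@[..OX./O.XXO]: (0,0)[X.OX./O.XXO]+0 (0,1)[.XOX./O.XXO]+0 (0,4)[..OXX/O.XXO]+0 (1,1)[..OX./OXXXO]+1*
p2 O@[..OX./OXXXO] terminal -1; root [..OX./O.XXO] d7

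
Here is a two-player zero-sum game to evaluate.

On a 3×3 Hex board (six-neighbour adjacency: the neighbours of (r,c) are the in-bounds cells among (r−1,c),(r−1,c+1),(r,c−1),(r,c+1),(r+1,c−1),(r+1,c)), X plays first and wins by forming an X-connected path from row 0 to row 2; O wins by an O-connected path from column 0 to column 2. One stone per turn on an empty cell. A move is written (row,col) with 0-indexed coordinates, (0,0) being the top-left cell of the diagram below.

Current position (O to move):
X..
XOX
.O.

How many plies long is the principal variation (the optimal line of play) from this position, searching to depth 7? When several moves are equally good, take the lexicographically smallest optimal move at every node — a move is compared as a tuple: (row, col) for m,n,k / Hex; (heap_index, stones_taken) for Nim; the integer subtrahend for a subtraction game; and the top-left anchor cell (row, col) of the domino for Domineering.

[X../XOX/.O.] O move#1: (0,1):-1/XO./XOX/.O., (0,2):-1/X.O/XOX/.O., (2,0):+1/X../XOX/OO.*, (2,2):-1/X../XOX/.OO
[X../XOX/OO.] X move#2: (0,1):-1/XX./XOX/OO.*, (0,2):-1/X.X/XOX/OO., (2,2):-1/X../XOX/OOX
[XX./XOX/OO.] O move#3: (0,2):+1/XXO/XOX/OO.*, (2,2):+1/XX./XOX/OOO
[XXO/XOX/OO.] end (terminal -1, X#4); searched X../XOX/.O. to 7

PV length from [X../XOX/.O.]: 3 plies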